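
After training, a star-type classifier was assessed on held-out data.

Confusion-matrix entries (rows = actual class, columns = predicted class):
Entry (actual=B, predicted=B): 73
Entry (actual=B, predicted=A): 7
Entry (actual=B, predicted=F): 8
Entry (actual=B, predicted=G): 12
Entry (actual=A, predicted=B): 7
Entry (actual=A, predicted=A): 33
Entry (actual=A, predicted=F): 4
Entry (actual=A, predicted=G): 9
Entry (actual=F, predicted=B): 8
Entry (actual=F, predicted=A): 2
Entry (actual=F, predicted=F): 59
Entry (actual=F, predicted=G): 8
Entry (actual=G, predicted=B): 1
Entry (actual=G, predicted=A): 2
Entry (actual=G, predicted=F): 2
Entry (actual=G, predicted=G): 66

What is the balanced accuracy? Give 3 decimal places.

Balanced accuracy = mean of per-class recall.
  B: recall = 73/100 = 0.7300
  A: recall = 33/53 = 0.6226
  F: recall = 59/77 = 0.7662
  G: recall = 66/71 = 0.9296
Mean = (0.7300 + 0.6226 + 0.7662 + 0.9296) / 4 = 0.762

0.762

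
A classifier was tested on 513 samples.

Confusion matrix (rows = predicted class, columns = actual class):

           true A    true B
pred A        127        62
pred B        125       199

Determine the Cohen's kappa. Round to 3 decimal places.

0.268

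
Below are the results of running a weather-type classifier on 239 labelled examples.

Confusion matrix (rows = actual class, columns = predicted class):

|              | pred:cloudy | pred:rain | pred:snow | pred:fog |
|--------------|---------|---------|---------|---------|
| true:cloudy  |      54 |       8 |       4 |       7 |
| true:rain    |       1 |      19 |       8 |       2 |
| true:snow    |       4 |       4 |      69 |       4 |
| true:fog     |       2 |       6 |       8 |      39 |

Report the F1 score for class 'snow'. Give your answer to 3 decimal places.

0.812

Take TP from the diagonal, FP from the rest of the 'snow' prediction marginal, FN from the rest of the 'snow' actual marginal.
F1 score = 2·TP/(2·TP+FP+FN).
snow: TP=69, FP=4+8+8=20, FN=4+4+4=12 → 138/170 = 0.8118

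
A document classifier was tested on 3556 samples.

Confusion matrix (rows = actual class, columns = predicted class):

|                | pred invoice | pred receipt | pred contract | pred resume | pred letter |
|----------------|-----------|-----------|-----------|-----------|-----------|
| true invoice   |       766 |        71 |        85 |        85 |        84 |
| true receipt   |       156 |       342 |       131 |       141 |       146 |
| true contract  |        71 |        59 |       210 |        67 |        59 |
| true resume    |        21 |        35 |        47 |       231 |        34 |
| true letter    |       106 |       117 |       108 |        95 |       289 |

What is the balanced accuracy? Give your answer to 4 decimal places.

0.5116

Balanced accuracy = mean of per-class recall.
  invoice: recall = 766/1091 = 0.70211
  receipt: recall = 342/916 = 0.37336
  contract: recall = 210/466 = 0.45064
  resume: recall = 231/368 = 0.62772
  letter: recall = 289/715 = 0.40420
Mean = (0.70211 + 0.37336 + 0.45064 + 0.62772 + 0.40420) / 5 = 0.5116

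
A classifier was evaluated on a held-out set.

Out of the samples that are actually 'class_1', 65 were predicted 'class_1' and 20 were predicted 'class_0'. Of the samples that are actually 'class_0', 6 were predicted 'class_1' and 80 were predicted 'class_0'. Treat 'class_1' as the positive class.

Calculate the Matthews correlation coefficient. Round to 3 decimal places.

0.705

MCC = (TP·TN − FP·FN) / √((TP+FP)(TP+FN)(TN+FP)(TN+FN))
Numerator = 65·80 − 6·20 = 5080
Denominator = √(71·85·86·100) = √51901000 = 7204.2349
MCC = 5080 / 7204.2349 = 0.705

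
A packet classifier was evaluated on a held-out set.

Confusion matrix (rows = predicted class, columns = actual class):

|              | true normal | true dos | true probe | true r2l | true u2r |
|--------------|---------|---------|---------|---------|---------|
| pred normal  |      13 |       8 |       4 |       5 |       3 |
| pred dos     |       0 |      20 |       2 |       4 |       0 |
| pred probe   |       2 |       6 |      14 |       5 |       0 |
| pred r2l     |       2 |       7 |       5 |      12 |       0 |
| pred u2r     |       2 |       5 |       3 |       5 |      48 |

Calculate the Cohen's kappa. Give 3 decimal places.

Observed agreement pₒ = trace/N = 107/175 = 0.6114
Expected agreement pₑ = Σ (rowᵢ·colᵢ)/N² = (19·33 + 46·26 + 28·27 + 31·26 + 51·63)/175² = 0.2154
κ = (pₒ − pₑ)/(1 − pₑ) = (0.6114 − 0.2154)/(1 − 0.2154) = 0.505

0.505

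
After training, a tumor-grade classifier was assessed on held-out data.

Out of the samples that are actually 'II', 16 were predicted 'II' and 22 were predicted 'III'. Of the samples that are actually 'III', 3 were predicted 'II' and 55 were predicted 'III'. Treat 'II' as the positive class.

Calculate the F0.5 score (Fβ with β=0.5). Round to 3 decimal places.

Fβ = (1+β²)·TP / ((1+β²)·TP + β²·FN + FP), with β²=1/4
= 1.25·16 / (1.25·16 + 0.25·22 + 3) = 0.702

0.702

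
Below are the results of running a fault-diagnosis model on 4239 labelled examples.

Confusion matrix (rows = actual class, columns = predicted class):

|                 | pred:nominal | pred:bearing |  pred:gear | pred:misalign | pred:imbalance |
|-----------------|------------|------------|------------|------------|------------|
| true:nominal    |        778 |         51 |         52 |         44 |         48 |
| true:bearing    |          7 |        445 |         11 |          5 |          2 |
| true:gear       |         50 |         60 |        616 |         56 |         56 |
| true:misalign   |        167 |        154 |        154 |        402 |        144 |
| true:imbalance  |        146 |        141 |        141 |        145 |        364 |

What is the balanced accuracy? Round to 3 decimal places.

Balanced accuracy = mean of per-class recall.
  nominal: recall = 778/973 = 0.7996
  bearing: recall = 445/470 = 0.9468
  gear: recall = 616/838 = 0.7351
  misalign: recall = 402/1021 = 0.3937
  imbalance: recall = 364/937 = 0.3885
Mean = (0.7996 + 0.9468 + 0.7351 + 0.3937 + 0.3885) / 5 = 0.653

0.653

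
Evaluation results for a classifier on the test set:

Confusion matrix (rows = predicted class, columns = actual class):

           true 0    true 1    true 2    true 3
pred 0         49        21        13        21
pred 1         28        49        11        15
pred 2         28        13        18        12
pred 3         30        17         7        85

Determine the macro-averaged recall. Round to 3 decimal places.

0.465

Per-class recall (TP/(TP+FN)):
  0: TP=49, FN=28+28+30=86 → 49/135 = 0.3630
  1: TP=49, FN=21+13+17=51 → 49/100 = 0.4900
  2: TP=18, FN=13+11+7=31 → 18/49 = 0.3673
  3: TP=85, FN=21+15+12=48 → 85/133 = 0.6391
Macro-recall = mean = (0.3630 + 0.4900 + 0.3673 + 0.6391) / 4 = 0.465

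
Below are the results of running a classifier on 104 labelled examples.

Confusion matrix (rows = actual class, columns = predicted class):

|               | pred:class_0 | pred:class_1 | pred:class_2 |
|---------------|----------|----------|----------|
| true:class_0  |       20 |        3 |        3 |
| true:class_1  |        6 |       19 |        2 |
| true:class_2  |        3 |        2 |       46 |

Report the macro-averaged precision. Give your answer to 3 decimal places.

Per-class precision (TP/(TP+FP)):
  class_0: TP=20, FP=6+3=9 → 20/29 = 0.6897
  class_1: TP=19, FP=3+2=5 → 19/24 = 0.7917
  class_2: TP=46, FP=3+2=5 → 46/51 = 0.9020
Macro-precision = mean = (0.6897 + 0.7917 + 0.9020) / 3 = 0.794

0.794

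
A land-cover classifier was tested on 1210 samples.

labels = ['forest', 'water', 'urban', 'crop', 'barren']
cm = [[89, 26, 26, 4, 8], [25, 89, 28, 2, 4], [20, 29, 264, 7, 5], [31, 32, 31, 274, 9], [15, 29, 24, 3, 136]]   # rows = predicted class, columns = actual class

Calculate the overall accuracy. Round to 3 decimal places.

0.704

Accuracy = trace / total = (89+89+264+274+136=852) / 1210 = 852/1210 = 0.704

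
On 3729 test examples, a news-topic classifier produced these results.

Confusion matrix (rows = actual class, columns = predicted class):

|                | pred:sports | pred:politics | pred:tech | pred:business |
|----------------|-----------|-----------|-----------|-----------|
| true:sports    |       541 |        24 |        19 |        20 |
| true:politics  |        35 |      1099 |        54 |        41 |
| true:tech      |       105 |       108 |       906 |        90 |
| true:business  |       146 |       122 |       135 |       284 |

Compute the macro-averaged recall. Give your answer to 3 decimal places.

0.738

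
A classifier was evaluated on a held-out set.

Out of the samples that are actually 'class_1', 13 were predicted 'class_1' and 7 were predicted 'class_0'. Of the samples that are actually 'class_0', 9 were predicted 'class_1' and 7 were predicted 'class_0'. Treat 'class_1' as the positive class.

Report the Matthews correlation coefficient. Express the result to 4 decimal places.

MCC = (TP·TN − FP·FN) / √((TP+FP)(TP+FN)(TN+FP)(TN+FN))
Numerator = 13·7 − 9·7 = 28
Denominator = √(22·20·16·14) = √98560 = 313.9427
MCC = 28 / 313.9427 = 0.0892

0.0892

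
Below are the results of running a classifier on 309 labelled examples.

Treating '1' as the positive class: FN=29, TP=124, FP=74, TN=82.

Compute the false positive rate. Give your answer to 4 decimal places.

FPR = FP/(FP+TN) = 74/(74+82) = 0.4744

0.4744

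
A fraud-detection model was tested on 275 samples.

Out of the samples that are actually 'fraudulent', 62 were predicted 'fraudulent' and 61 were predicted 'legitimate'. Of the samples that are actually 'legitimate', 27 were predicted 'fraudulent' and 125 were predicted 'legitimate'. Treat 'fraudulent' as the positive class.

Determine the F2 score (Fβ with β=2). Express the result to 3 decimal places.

Fβ = (1+β²)·TP / ((1+β²)·TP + β²·FN + FP), with β²=4
= 5·62 / (5·62 + 4·61 + 27) = 0.534

0.534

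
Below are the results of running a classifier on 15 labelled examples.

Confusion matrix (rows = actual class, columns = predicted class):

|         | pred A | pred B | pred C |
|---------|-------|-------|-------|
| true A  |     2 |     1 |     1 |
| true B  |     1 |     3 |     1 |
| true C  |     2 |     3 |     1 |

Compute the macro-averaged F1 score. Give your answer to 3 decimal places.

0.389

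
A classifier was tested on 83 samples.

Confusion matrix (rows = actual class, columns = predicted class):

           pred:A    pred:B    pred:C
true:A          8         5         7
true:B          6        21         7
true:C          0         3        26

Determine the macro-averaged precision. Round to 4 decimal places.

0.6485

Per-class precision (TP/(TP+FP)):
  A: TP=8, FP=6+0=6 → 8/14 = 0.57143
  B: TP=21, FP=5+3=8 → 21/29 = 0.72414
  C: TP=26, FP=7+7=14 → 26/40 = 0.65000
Macro-precision = mean = (0.57143 + 0.72414 + 0.65000) / 3 = 0.6485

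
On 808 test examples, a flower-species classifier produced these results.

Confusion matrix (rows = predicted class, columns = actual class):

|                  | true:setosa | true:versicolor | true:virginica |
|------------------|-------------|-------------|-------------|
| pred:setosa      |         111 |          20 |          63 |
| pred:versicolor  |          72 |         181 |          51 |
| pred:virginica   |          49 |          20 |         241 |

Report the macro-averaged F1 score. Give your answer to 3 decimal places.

0.645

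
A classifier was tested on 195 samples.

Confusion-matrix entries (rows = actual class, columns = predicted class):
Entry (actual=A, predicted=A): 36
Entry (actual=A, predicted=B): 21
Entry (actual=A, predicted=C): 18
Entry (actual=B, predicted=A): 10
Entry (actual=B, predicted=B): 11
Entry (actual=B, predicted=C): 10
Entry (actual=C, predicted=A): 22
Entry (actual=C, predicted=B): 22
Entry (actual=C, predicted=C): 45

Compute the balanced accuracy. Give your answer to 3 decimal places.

0.447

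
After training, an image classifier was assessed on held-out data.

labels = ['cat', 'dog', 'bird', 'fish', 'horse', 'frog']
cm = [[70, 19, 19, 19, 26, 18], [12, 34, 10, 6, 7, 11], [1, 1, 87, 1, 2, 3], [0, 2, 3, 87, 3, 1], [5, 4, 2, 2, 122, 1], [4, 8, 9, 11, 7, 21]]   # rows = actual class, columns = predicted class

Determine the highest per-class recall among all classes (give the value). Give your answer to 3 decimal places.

Per-class recall (TP/(TP+FN)):
  cat: TP=70, FN=19+19+19+26+18=101 → 70/171 = 0.4094
  dog: TP=34, FN=12+10+6+7+11=46 → 34/80 = 0.4250
  bird: TP=87, FN=1+1+1+2+3=8 → 87/95 = 0.9158
  fish: TP=87, FN=0+2+3+3+1=9 → 87/96 = 0.9063
  horse: TP=122, FN=5+4+2+2+1=14 → 122/136 = 0.8971
  frog: TP=21, FN=4+8+9+11+7=39 → 21/60 = 0.3500
Highest is class 'bird' with recall = 0.916.

0.916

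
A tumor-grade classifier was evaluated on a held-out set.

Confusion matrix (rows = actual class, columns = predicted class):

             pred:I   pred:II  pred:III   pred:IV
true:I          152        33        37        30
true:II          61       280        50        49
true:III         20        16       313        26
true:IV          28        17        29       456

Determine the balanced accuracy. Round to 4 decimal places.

0.7336

Balanced accuracy = mean of per-class recall.
  I: recall = 152/252 = 0.60317
  II: recall = 280/440 = 0.63636
  III: recall = 313/375 = 0.83467
  IV: recall = 456/530 = 0.86038
Mean = (0.60317 + 0.63636 + 0.83467 + 0.86038) / 4 = 0.7336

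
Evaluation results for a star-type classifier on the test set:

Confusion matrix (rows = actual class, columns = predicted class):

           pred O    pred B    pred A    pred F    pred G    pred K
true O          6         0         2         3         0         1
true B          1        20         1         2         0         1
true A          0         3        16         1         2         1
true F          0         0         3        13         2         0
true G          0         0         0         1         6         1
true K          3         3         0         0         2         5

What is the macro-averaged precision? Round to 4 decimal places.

Per-class precision (TP/(TP+FP)):
  O: TP=6, FP=1+0+0+0+3=4 → 6/10 = 0.60000
  B: TP=20, FP=0+3+0+0+3=6 → 20/26 = 0.76923
  A: TP=16, FP=2+1+3+0+0=6 → 16/22 = 0.72727
  F: TP=13, FP=3+2+1+1+0=7 → 13/20 = 0.65000
  G: TP=6, FP=0+0+2+2+2=6 → 6/12 = 0.50000
  K: TP=5, FP=1+1+1+0+1=4 → 5/9 = 0.55556
Macro-precision = mean = (0.60000 + 0.76923 + 0.72727 + 0.65000 + 0.50000 + 0.55556) / 6 = 0.6337

0.6337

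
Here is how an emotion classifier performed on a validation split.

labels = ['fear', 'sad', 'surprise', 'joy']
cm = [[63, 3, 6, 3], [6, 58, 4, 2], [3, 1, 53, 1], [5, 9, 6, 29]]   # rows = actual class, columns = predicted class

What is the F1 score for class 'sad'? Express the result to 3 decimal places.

0.823

One-vs-rest for 'sad': TP = diagonal; FP = other classes predicted 'sad'; FN = 'sad' predicted as other.
F1 score = 2·TP/(2·TP+FP+FN).
sad: TP=58, FP=3+1+9=13, FN=6+4+2=12 → 116/141 = 0.8227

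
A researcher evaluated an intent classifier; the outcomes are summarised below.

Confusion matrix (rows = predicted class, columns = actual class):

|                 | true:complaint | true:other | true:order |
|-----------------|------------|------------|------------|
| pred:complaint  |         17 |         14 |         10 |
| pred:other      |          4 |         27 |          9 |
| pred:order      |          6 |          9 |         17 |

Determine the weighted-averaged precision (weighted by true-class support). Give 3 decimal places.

Per-class precision (TP/(TP+FP)):
  complaint: TP=17, FP=14+10=24 → 17/41 = 0.4146
  other: TP=27, FP=4+9=13 → 27/40 = 0.6750
  order: TP=17, FP=6+9=15 → 17/32 = 0.5313
Weighted-precision = Σ (supportᵢ/N)·precisionᵢ with N=113: (27/113)·0.4146 + (50/113)·0.6750 + (36/113)·0.5313 = 0.567

0.567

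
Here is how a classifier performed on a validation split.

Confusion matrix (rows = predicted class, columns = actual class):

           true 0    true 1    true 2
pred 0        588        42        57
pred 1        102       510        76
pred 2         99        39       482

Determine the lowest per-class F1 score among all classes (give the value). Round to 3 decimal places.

Per-class F1 score (2·TP/(2·TP+FP+FN)):
  0: TP=588, FP=42+57=99, FN=102+99=201 → 1176/1476 = 0.7967
  1: TP=510, FP=102+76=178, FN=42+39=81 → 1020/1279 = 0.7975
  2: TP=482, FP=99+39=138, FN=57+76=133 → 964/1235 = 0.7806
Lowest is class '2' with F1 score = 0.781.

0.781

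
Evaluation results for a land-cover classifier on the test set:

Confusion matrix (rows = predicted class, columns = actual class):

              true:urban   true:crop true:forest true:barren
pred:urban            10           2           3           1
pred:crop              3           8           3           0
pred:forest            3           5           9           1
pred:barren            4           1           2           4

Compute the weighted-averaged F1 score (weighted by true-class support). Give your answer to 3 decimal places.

Per-class F1 score (2·TP/(2·TP+FP+FN)):
  urban: TP=10, FP=2+3+1=6, FN=3+3+4=10 → 20/36 = 0.5556
  crop: TP=8, FP=3+3+0=6, FN=2+5+1=8 → 16/30 = 0.5333
  forest: TP=9, FP=3+5+1=9, FN=3+3+2=8 → 18/35 = 0.5143
  barren: TP=4, FP=4+1+2=7, FN=1+0+1=2 → 8/17 = 0.4706
Weighted-F1 score = Σ (supportᵢ/N)·F1 scoreᵢ with N=59: (20/59)·0.5556 + (16/59)·0.5333 + (17/59)·0.5143 + (6/59)·0.4706 = 0.529

0.529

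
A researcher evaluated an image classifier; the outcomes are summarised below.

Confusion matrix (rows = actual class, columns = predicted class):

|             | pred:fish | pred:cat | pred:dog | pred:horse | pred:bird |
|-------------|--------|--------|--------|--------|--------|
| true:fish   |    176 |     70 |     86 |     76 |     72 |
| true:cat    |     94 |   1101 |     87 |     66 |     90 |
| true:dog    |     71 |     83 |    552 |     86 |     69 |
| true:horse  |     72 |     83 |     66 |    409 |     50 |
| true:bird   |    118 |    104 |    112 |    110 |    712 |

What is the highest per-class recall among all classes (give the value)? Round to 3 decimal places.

0.766

Per-class recall (TP/(TP+FN)):
  fish: TP=176, FN=70+86+76+72=304 → 176/480 = 0.3667
  cat: TP=1101, FN=94+87+66+90=337 → 1101/1438 = 0.7656
  dog: TP=552, FN=71+83+86+69=309 → 552/861 = 0.6411
  horse: TP=409, FN=72+83+66+50=271 → 409/680 = 0.6015
  bird: TP=712, FN=118+104+112+110=444 → 712/1156 = 0.6159
Highest is class 'cat' with recall = 0.766.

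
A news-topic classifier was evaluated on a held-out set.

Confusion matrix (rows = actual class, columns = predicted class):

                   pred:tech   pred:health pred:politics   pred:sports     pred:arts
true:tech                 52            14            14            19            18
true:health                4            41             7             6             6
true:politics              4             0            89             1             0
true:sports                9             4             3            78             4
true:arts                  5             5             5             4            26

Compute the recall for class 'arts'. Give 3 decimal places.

recall = TP/(TP+FN).
arts: TP=26, FN=5+5+5+4=19 → 26/45 = 0.5778

0.578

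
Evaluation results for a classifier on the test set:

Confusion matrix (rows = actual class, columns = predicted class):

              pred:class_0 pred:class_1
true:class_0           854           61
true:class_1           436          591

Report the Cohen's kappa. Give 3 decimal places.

0.498

Observed agreement pₒ = trace/N = 1445/1942 = 0.7441
Expected agreement pₑ = Σ (rowᵢ·colᵢ)/N² = (915·1290 + 1027·652)/1942² = 0.4905
κ = (pₒ − pₑ)/(1 − pₑ) = (0.7441 − 0.4905)/(1 − 0.4905) = 0.498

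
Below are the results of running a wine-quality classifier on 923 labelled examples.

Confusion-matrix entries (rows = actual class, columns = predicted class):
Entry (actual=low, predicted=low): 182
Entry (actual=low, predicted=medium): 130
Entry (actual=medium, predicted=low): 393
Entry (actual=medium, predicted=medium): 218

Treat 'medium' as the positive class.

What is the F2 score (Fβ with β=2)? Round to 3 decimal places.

Fβ = (1+β²)·TP / ((1+β²)·TP + β²·FN + FP), with β²=4
= 5·218 / (5·218 + 4·393 + 130) = 0.390

0.390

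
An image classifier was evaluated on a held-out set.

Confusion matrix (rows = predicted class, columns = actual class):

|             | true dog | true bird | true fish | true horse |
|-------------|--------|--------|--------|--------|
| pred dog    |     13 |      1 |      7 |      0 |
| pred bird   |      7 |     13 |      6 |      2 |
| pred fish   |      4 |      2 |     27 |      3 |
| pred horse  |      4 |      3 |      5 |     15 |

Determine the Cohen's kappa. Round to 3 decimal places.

Observed agreement pₒ = trace/N = 68/112 = 0.6071
Expected agreement pₑ = Σ (rowᵢ·colᵢ)/N² = (28·21 + 19·28 + 45·36 + 20·27)/112² = 0.2615
κ = (pₒ − pₑ)/(1 − pₑ) = (0.6071 − 0.2615)/(1 − 0.2615) = 0.468

0.468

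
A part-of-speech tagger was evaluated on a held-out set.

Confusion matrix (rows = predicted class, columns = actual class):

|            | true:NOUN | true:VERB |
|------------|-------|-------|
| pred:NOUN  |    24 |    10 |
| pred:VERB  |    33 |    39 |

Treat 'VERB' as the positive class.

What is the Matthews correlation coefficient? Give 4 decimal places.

0.2318

MCC = (TP·TN − FP·FN) / √((TP+FP)(TP+FN)(TN+FP)(TN+FN))
Numerator = 39·24 − 33·10 = 606
Denominator = √(72·49·57·34) = √6837264 = 2614.8162
MCC = 606 / 2614.8162 = 0.2318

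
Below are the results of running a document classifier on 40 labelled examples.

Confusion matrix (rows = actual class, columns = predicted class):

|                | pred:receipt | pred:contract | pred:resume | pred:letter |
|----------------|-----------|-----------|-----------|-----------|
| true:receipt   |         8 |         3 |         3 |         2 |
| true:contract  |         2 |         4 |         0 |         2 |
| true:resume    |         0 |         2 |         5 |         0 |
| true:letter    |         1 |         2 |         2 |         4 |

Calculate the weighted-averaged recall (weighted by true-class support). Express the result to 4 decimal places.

0.5250

Per-class recall (TP/(TP+FN)):
  receipt: TP=8, FN=3+3+2=8 → 8/16 = 0.50000
  contract: TP=4, FN=2+0+2=4 → 4/8 = 0.50000
  resume: TP=5, FN=0+2+0=2 → 5/7 = 0.71429
  letter: TP=4, FN=1+2+2=5 → 4/9 = 0.44444
Weighted-recall = Σ (supportᵢ/N)·recallᵢ with N=40: (16/40)·0.50000 + (8/40)·0.50000 + (7/40)·0.71429 + (9/40)·0.44444 = 0.5250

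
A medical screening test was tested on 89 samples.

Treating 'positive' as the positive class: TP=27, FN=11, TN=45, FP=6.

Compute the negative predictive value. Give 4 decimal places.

NPV = TN/(TN+FN) = 45/(45+11) = 0.8036

0.8036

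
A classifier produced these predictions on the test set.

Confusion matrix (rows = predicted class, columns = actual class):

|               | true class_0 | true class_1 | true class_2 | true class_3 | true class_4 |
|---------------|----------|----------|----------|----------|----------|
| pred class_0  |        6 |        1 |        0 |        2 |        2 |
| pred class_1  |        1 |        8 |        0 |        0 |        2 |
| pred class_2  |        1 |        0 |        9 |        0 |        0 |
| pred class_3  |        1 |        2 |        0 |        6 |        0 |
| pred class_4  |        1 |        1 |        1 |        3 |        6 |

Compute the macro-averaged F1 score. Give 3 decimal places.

0.663

Per-class F1 score (2·TP/(2·TP+FP+FN)):
  class_0: TP=6, FP=1+0+2+2=5, FN=1+1+1+1=4 → 12/21 = 0.5714
  class_1: TP=8, FP=1+0+0+2=3, FN=1+0+2+1=4 → 16/23 = 0.6957
  class_2: TP=9, FP=1+0+0+0=1, FN=0+0+0+1=1 → 18/20 = 0.9000
  class_3: TP=6, FP=1+2+0+0=3, FN=2+0+0+3=5 → 12/20 = 0.6000
  class_4: TP=6, FP=1+1+1+3=6, FN=2+2+0+0=4 → 12/22 = 0.5455
Macro-F1 score = mean = (0.5714 + 0.6957 + 0.9000 + 0.6000 + 0.5455) / 5 = 0.663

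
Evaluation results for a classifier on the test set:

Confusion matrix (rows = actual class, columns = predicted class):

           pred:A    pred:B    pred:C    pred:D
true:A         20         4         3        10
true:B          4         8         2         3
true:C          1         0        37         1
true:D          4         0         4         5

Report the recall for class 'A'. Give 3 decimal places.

One-vs-rest for 'A': TP = diagonal; FP = other classes predicted 'A'; FN = 'A' predicted as other.
recall = TP/(TP+FN).
A: TP=20, FN=4+3+10=17 → 20/37 = 0.5405

0.541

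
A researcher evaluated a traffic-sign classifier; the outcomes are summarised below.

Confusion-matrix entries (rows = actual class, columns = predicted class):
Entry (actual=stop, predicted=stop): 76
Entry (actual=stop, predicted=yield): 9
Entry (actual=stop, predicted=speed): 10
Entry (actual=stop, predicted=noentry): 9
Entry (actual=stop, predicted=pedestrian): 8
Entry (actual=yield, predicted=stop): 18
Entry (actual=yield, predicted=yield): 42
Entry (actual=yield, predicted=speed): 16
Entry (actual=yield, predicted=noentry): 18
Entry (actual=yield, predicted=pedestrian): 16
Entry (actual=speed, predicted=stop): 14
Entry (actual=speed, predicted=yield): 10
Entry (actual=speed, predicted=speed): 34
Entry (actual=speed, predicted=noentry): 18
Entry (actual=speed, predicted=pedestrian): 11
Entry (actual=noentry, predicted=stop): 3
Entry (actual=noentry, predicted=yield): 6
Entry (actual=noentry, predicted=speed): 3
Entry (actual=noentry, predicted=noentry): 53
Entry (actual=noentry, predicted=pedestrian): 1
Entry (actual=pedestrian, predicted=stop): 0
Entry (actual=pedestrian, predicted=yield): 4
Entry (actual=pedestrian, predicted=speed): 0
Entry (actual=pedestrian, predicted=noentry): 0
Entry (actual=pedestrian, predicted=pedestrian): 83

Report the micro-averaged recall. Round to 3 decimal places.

Micro-averaging pools counts across classes: ΣTP=288, ΣFP=174, ΣFN=174.
Micro-recall = TP/(TP+FN) on pooled counts = 0.623 (equals overall accuracy in single-label multiclass).

0.623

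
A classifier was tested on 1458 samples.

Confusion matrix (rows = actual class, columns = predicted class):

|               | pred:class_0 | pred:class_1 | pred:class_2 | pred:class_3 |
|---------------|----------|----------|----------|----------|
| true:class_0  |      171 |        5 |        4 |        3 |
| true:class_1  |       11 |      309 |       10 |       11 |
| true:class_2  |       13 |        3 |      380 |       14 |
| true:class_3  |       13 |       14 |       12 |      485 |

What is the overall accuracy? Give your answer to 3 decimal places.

Accuracy = trace / total = (171+309+380+485=1345) / 1458 = 1345/1458 = 0.922

0.922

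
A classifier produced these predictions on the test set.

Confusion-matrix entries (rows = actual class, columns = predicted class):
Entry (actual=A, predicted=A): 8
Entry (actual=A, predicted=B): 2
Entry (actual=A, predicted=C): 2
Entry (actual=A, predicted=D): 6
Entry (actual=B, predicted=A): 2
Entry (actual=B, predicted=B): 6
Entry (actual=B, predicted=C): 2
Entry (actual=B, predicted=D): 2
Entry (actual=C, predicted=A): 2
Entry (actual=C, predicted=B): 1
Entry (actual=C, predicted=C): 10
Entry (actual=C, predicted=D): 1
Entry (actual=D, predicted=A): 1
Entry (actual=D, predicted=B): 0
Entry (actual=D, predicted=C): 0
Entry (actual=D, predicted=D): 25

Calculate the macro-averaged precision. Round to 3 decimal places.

0.683

Per-class precision (TP/(TP+FP)):
  A: TP=8, FP=2+2+1=5 → 8/13 = 0.6154
  B: TP=6, FP=2+1+0=3 → 6/9 = 0.6667
  C: TP=10, FP=2+2+0=4 → 10/14 = 0.7143
  D: TP=25, FP=6+2+1=9 → 25/34 = 0.7353
Macro-precision = mean = (0.6154 + 0.6667 + 0.7143 + 0.7353) / 4 = 0.683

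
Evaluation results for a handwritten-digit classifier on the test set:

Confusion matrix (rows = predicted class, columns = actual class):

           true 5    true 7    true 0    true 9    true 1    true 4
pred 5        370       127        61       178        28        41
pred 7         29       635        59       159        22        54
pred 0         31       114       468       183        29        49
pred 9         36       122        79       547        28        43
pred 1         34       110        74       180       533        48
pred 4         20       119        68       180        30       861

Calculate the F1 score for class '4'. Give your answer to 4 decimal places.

0.7254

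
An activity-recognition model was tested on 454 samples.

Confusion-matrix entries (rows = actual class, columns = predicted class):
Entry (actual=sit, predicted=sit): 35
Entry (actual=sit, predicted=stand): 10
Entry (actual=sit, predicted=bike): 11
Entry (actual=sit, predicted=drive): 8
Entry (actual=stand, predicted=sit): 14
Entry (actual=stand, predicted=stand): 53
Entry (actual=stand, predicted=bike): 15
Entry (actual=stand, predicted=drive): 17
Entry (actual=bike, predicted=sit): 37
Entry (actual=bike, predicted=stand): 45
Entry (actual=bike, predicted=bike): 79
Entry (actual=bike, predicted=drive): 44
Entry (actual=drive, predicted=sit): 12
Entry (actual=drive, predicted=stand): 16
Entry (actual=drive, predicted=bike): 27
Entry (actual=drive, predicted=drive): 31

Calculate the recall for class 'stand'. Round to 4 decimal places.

recall = TP/(TP+FN).
stand: TP=53, FN=14+15+17=46 → 53/99 = 0.53535

0.5354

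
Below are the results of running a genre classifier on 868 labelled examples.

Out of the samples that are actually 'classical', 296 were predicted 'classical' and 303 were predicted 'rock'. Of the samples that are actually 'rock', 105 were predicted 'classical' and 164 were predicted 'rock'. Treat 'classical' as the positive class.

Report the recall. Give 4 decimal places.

Recall = TP/(TP+FN) = 296/(296+303) = 296/599 = 0.4942

0.4942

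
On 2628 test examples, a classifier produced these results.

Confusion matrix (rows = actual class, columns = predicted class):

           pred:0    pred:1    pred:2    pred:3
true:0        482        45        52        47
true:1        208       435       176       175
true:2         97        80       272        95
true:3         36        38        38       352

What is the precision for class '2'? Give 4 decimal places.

0.5056

Treat '2' as positive and all other classes as negative.
precision = TP/(TP+FP).
2: TP=272, FP=52+176+38=266 → 272/538 = 0.50558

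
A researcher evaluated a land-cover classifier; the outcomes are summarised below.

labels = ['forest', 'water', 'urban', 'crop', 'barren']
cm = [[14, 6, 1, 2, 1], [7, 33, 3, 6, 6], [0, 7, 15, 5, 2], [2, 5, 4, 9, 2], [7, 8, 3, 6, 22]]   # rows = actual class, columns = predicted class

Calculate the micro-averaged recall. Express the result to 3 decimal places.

Micro-averaging pools counts across classes: ΣTP=93, ΣFP=83, ΣFN=83.
Micro-recall = TP/(TP+FN) on pooled counts = 0.528 (equals overall accuracy in single-label multiclass).

0.528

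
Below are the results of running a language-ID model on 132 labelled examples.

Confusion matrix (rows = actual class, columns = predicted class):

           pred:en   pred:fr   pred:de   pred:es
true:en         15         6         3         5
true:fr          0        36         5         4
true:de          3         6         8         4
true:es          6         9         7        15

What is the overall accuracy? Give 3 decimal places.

0.561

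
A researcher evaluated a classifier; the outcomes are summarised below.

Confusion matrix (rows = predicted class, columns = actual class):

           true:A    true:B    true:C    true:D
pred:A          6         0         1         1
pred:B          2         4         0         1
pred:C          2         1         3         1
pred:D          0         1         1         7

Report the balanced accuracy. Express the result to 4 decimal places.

Balanced accuracy = mean of per-class recall.
  A: recall = 6/10 = 0.60000
  B: recall = 4/6 = 0.66667
  C: recall = 3/5 = 0.60000
  D: recall = 7/10 = 0.70000
Mean = (0.60000 + 0.66667 + 0.60000 + 0.70000) / 4 = 0.6417

0.6417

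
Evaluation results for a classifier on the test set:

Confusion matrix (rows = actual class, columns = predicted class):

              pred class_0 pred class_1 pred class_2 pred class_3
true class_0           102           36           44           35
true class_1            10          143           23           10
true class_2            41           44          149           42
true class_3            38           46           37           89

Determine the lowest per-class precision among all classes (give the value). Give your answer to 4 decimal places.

Per-class precision (TP/(TP+FP)):
  class_0: TP=102, FP=10+41+38=89 → 102/191 = 0.53403
  class_1: TP=143, FP=36+44+46=126 → 143/269 = 0.53160
  class_2: TP=149, FP=44+23+37=104 → 149/253 = 0.58893
  class_3: TP=89, FP=35+10+42=87 → 89/176 = 0.50568
Lowest is class 'class_3' with precision = 0.5057.

0.5057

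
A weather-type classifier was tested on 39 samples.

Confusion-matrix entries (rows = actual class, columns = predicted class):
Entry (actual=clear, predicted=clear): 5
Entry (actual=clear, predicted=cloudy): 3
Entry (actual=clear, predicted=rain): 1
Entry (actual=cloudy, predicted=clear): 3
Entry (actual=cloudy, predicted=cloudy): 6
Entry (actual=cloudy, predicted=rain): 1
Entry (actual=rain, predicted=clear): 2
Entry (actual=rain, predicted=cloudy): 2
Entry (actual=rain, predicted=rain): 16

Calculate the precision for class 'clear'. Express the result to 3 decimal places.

One-vs-rest for 'clear': TP = diagonal; FP = other classes predicted 'clear'; FN = 'clear' predicted as other.
precision = TP/(TP+FP).
clear: TP=5, FP=3+2=5 → 5/10 = 0.5000

0.500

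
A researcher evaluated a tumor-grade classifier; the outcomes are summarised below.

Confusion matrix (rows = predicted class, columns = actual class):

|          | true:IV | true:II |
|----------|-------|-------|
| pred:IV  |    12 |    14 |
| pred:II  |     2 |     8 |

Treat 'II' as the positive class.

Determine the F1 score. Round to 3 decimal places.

0.500

Precision = TP/(TP+FP) = 8/10 = 0.8000
Recall = TP/(TP+FN) = 8/22 = 0.3636
F1 = 2·TP/(2·TP+FP+FN) = 16/32 = 0.500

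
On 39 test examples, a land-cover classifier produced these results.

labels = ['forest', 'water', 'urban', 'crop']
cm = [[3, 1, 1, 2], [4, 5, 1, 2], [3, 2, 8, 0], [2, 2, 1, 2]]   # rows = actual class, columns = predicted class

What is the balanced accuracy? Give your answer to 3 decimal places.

Balanced accuracy = mean of per-class recall.
  forest: recall = 3/7 = 0.4286
  water: recall = 5/12 = 0.4167
  urban: recall = 8/13 = 0.6154
  crop: recall = 2/7 = 0.2857
Mean = (0.4286 + 0.4167 + 0.6154 + 0.2857) / 4 = 0.437

0.437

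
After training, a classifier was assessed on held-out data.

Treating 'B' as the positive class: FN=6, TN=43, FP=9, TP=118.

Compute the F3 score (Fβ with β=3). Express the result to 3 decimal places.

0.949

Fβ = (1+β²)·TP / ((1+β²)·TP + β²·FN + FP), with β²=9
= 10·118 / (10·118 + 9·6 + 9) = 0.949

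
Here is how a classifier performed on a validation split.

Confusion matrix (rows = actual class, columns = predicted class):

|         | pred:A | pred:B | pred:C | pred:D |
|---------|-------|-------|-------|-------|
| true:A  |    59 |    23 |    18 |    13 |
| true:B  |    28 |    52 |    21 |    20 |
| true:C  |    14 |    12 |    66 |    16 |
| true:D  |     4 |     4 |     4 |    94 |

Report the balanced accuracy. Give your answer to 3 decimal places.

0.612

Balanced accuracy = mean of per-class recall.
  A: recall = 59/113 = 0.5221
  B: recall = 52/121 = 0.4298
  C: recall = 66/108 = 0.6111
  D: recall = 94/106 = 0.8868
Mean = (0.5221 + 0.4298 + 0.6111 + 0.8868) / 4 = 0.612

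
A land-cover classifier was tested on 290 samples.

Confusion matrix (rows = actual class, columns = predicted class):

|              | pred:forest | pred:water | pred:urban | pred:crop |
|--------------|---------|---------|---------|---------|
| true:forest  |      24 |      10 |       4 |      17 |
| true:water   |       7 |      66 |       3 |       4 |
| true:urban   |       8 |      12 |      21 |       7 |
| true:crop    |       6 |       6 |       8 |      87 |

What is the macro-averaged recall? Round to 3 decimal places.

0.628

Per-class recall (TP/(TP+FN)):
  forest: TP=24, FN=10+4+17=31 → 24/55 = 0.4364
  water: TP=66, FN=7+3+4=14 → 66/80 = 0.8250
  urban: TP=21, FN=8+12+7=27 → 21/48 = 0.4375
  crop: TP=87, FN=6+6+8=20 → 87/107 = 0.8131
Macro-recall = mean = (0.4364 + 0.8250 + 0.4375 + 0.8131) / 4 = 0.628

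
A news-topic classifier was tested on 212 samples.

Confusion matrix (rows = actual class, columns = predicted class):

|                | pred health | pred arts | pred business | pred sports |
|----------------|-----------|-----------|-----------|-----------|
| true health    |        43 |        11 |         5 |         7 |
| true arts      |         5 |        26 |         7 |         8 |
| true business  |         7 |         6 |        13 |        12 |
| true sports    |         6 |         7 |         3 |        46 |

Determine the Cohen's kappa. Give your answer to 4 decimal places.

Observed agreement pₒ = trace/N = 128/212 = 0.60377
Expected agreement pₑ = Σ (rowᵢ·colᵢ)/N² = (66·61 + 46·50 + 38·28 + 62·73)/212² = 0.26513
κ = (pₒ − pₑ)/(1 − pₑ) = (0.60377 − 0.26513)/(1 − 0.26513) = 0.4608

0.4608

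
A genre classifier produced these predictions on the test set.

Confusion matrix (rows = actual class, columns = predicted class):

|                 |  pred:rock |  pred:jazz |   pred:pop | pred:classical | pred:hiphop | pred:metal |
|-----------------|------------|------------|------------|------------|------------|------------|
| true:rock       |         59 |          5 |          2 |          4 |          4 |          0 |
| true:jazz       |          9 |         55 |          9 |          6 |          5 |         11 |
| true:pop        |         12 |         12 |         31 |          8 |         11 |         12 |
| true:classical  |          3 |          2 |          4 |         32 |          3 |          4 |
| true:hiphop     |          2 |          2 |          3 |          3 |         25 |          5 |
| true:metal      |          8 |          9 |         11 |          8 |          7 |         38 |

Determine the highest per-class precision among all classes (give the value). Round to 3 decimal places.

Per-class precision (TP/(TP+FP)):
  rock: TP=59, FP=9+12+3+2+8=34 → 59/93 = 0.6344
  jazz: TP=55, FP=5+12+2+2+9=30 → 55/85 = 0.6471
  pop: TP=31, FP=2+9+4+3+11=29 → 31/60 = 0.5167
  classical: TP=32, FP=4+6+8+3+8=29 → 32/61 = 0.5246
  hiphop: TP=25, FP=4+5+11+3+7=30 → 25/55 = 0.4545
  metal: TP=38, FP=0+11+12+4+5=32 → 38/70 = 0.5429
Highest is class 'jazz' with precision = 0.647.

0.647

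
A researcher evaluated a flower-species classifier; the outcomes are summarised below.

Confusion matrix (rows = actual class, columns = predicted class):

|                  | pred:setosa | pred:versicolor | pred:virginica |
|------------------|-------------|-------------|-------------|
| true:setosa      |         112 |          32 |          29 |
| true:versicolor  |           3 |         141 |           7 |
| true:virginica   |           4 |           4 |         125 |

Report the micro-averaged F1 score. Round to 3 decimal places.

Micro-averaging pools counts across classes: ΣTP=378, ΣFP=79, ΣFN=79.
Micro-F1 score = 2·TP/(2·TP+FP+FN) on pooled counts = 0.827 (equals overall accuracy in single-label multiclass).

0.827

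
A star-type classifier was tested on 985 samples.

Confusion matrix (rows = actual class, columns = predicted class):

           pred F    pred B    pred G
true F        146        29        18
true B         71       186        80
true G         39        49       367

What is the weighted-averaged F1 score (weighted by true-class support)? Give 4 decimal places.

0.7077

Per-class F1 score (2·TP/(2·TP+FP+FN)):
  F: TP=146, FP=71+39=110, FN=29+18=47 → 292/449 = 0.65033
  B: TP=186, FP=29+49=78, FN=71+80=151 → 372/601 = 0.61897
  G: TP=367, FP=18+80=98, FN=39+49=88 → 734/920 = 0.79783
Weighted-F1 score = Σ (supportᵢ/N)·F1 scoreᵢ with N=985: (193/985)·0.65033 + (337/985)·0.61897 + (455/985)·0.79783 = 0.7077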